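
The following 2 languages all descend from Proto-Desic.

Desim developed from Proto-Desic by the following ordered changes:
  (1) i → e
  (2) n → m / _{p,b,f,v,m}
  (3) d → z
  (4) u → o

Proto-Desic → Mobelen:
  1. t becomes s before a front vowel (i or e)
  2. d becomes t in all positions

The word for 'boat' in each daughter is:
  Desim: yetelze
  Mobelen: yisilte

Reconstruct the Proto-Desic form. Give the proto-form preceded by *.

Position 2: Desim has e, Mobelen has i. Mobelen preserves i here (none of its changes turn any other segment into i), so the proto-segment is *i.
Position 4: Desim has e, Mobelen has i. Mobelen preserves i here (none of its changes turn any other segment into i), so the proto-segment is *i.
Position 6: Desim has z, Mobelen has t. Taking the neighbouring segments as reconstructed: Desim z could go back to *d or *z; Mobelen t can only go back to *d — the one source consistent with every daughter is *d.
This points to *yitilde. Verify forward in each daughter:
Desim: start from *yitilde.
  rule 1 (vowel merger): yitilde → yetelde
  rule 2: no change — yetelde
  rule 3 (unconditioned shift): yetelde → yetelze
  rule 4: no change — yetelze
  ⇒ Desim yetelze
Mobelen: *yitilde
  yitilde → yisilde   [palatalisation]
  yisilde → yisilte   [unconditioned shift]
  giving Mobelen yisilte.
*yitilde is the unique common source.

*yitilde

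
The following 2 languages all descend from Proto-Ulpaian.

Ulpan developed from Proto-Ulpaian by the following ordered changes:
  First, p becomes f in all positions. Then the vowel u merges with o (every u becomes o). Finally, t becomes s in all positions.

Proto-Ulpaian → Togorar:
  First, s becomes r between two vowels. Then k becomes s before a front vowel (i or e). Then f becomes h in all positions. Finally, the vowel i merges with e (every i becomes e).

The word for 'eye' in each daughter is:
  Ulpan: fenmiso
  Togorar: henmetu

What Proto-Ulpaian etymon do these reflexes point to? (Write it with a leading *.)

*fenmitu

Position 1: Ulpan has f, Togorar has h. Taking the neighbouring segments as reconstructed: Ulpan f could go back to *p or *f; Togorar h could go back to *f or *h — the one source consistent with every daughter is *f.
Position 7: Ulpan has o, Togorar has u. Togorar preserves u here (none of its changes turn any other segment into u), so the proto-segment is *u.
Position 6: Ulpan has s, Togorar has t. Togorar preserves t here (none of its changes turn any other segment into t), so the proto-segment is *t.
Continuing position by position gives *fenmitu; check it forward:
Ulpan: *fenmitu
  fenmitu (rule 1 does not apply)
  fenmitu → fenmito   [vowel merger]
  fenmito → fenmiso   [unconditioned shift]
  giving Ulpan fenmiso.
Togorar: start from *fenmitu.
  rule 1: no change — fenmitu
  rule 2: no change — fenmitu
  rule 3 (unconditioned shift): fenmitu → henmitu
  rule 4 (vowel merger): henmitu → henmetu
  ⇒ Togorar henmetu
*fenmitu is the unique common source.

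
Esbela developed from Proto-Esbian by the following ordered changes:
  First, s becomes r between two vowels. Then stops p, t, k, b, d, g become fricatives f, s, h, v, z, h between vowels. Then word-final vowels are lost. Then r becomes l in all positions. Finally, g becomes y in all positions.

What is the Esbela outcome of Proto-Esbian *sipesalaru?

Esbela: start from *sipesalaru.
  rule 1 (rhotacism): sipesalaru → siperalaru
  rule 2 (intervocalic lenition): siperalaru → siferalaru
  rule 3 (apocope): siferalaru → siferalar
  rule 4 (unconditioned shift): siferalar → sifelalal
  rule 5: no change — sifelalal
  ⇒ Esbela sifelalal

sifelalal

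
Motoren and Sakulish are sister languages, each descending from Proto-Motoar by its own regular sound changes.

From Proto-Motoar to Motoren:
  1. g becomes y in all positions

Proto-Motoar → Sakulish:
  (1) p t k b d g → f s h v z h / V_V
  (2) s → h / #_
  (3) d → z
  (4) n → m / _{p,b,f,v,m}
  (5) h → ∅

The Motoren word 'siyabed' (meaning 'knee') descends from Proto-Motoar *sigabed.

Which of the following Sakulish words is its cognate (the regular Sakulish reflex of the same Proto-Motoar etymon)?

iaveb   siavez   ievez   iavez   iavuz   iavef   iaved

Sakulish: start from *sigabed.
  rule 1 (intervocalic lenition): sigabed → sihaved
  rule 2 (debuccalisation): sihaved → hihaved
  rule 3 (unconditioned shift): hihaved → hihavez
  rule 4: no change — hihavez
  rule 5 (h-loss): hihavez → iavez
  ⇒ Sakulish iavez
Only 'iavez' matches the regular Sakulish development of *sigabed.

iavez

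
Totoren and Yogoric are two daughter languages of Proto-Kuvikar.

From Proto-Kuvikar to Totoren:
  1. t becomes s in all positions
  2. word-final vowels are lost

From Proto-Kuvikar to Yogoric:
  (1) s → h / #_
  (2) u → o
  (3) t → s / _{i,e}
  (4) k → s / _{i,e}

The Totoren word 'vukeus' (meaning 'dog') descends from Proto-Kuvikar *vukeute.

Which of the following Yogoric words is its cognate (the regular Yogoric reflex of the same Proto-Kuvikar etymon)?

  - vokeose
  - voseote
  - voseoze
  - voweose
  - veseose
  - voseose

Yogoric: start from *vukeute.
  rule 1: no change — vukeute
  rule 2 (vowel merger): vukeute → vokeote
  rule 3 (palatalisation): vokeote → vokeose
  rule 4 (palatalisation): vokeose → voseose
  ⇒ Yogoric voseose
Only 'voseose' matches the regular Yogoric development of *vukeute.

voseose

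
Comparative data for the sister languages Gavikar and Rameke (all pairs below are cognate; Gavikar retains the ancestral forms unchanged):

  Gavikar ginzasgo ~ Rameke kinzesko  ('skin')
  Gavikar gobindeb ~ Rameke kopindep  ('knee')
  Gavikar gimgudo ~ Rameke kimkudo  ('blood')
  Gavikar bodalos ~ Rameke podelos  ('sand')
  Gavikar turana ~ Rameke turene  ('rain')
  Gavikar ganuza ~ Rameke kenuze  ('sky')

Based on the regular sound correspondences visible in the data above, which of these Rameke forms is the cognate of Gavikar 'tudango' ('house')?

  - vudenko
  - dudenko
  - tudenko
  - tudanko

turana ~ turene, ganuza ~ kenuze — Gavikar a corresponds to Rameke e after a consonant, before a nasal.
ginzasgo ~ kinzesko — Gavikar g corresponds to Rameke k after a consonant, before a back vowel.
Applying these to Gavikar 'tudango':
  tudango → tudengo   (a→e after a consonant, before a nasal)
  tudengo → tudenko   (g→k after a consonant, before a back vowel)
So the Rameke cognate is 'tudenko'.

tudenko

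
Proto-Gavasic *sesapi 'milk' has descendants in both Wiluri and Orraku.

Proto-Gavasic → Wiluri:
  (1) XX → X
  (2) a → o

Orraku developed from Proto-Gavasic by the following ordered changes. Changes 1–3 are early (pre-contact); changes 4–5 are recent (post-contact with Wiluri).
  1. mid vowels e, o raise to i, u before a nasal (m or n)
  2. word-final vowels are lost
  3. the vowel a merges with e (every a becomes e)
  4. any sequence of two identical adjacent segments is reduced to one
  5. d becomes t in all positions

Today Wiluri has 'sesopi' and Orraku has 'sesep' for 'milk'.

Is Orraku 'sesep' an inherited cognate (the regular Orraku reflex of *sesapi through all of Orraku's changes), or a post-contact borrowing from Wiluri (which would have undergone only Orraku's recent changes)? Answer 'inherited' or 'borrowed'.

inherited

If inherited, *sesapi would pass through all of Orraku's changes:
Orraku: start from *sesapi.
  rule 1: no change — sesapi
  rule 2 (apocope): sesapi → sesap
  rule 3 (vowel merger): sesap → sesep
  rule 4: no change — sesep
  rule 5: no change — sesep
  ⇒ Orraku sesep
If borrowed from Wiluri 'sesopi' after the early changes, it would undergo only the recent ones:
  rule 4 (degemination): no change (sesopi)
  rule 5 (unconditioned shift): no change (sesopi)
  ⇒ as a loan: sesopi
Orraku 'sesep' matches the inherited outcome exactly, so it is an inherited cognate, not a loan.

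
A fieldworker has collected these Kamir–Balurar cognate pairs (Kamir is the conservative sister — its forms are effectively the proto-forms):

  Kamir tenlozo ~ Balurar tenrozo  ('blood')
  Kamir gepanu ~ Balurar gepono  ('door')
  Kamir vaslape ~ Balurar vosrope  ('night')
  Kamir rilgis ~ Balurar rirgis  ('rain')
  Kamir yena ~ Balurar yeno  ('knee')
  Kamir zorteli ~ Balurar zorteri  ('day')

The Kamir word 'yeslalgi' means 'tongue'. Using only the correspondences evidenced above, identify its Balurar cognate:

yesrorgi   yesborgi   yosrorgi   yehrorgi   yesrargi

yesrorgi

vaslape ~ vosrope — Kamir l corresponds to Balurar r after a consonant, before a back vowel.
vaslape ~ vosrope — Kamir a corresponds to Balurar o after a consonant, before a consonant other than r, m, n, p, b, f, v.
rilgis ~ rirgis — Kamir l corresponds to Balurar r after a vowel, before a consonant other than r, m, n, p, b, f, v.
Applying these to Kamir 'yeslalgi':
  yeslalgi → yesralgi   (l→r after a consonant, before a back vowel)
  yesralgi → yesrolgi   (a→o after a consonant, before a consonant other than r, m, n, p, b, f, v)
  yesrolgi → yesrorgi   (l→r after a vowel, before a consonant other than r, m, n, p, b, f, v)
So the Balurar cognate is 'yesrorgi'.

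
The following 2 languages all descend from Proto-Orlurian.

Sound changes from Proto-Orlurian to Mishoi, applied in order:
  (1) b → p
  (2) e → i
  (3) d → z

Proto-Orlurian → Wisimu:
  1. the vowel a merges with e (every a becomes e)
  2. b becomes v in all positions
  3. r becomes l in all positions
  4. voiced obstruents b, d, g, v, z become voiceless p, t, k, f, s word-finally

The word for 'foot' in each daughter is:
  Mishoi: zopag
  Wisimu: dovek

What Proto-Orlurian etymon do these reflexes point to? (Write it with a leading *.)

*dobag

Position 4: Mishoi has a, Wisimu has e. Mishoi preserves a here (none of its changes turn any other segment into a), so the proto-segment is *a.
Position 5: Mishoi has g, Wisimu has k. Mishoi preserves g here (none of its changes turn any other segment into g), so the proto-segment is *g.
Position 1: Mishoi has z, Wisimu has d. Wisimu preserves d here (none of its changes turn any other segment into d), so the proto-segment is *d.
Continuing position by position gives *dobag; check it forward:
Mishoi: *dobag > dopag > zopag  (by unconditioned shift, unconditioned shift)
Wisimu: *dobag > dobeg > doveg > dovek  (by vowel merger, unconditioned shift, final devoicing)
Only *dobag yields all of Mishoi zopag, Wisimu dovek.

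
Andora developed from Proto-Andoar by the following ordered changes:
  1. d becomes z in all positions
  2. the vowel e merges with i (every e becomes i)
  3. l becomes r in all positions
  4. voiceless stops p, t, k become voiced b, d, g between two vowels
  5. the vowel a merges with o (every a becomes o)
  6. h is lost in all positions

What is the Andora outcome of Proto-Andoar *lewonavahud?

riwonovouz

Andora: start from *lewonavahud.
  rule 1 (unconditioned shift): lewonavahud → lewonavahuz
  rule 2 (vowel merger): lewonavahuz → liwonavahuz
  rule 3 (unconditioned shift): liwonavahuz → riwonavahuz
  rule 4: no change — riwonavahuz
  rule 5 (vowel merger): riwonavahuz → riwonovohuz
  rule 6 (h-loss): riwonovohuz → riwonovouz
  ⇒ Andora riwonovouz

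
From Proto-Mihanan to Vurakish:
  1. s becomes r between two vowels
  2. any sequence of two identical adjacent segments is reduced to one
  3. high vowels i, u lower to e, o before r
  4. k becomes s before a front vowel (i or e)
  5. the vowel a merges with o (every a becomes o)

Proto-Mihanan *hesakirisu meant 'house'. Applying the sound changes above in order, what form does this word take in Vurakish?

herosereru

Vurakish: *hesakirisu > herakiriru > herakereru > herasereru > herosereru  (by rhotacism, pre-rhotic lowering, palatalisation, vowel merger)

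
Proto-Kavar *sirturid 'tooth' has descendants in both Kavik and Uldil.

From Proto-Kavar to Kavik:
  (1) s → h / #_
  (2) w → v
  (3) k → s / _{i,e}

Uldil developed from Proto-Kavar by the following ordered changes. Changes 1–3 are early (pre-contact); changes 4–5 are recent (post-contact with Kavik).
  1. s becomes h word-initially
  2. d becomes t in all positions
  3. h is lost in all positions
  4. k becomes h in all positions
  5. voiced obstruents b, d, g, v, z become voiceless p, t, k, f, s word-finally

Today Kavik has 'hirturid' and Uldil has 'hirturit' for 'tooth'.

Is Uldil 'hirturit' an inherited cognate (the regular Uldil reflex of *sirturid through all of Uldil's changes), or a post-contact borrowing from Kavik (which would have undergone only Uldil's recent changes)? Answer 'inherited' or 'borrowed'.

borrowed

If inherited, *sirturid would pass through all of Uldil's changes:
Uldil: start from *sirturid.
  rule 1 (debuccalisation): sirturid → hirturid
  rule 2 (unconditioned shift): hirturid → hirturit
  rule 3 (h-loss): hirturit → irturit
  rule 4: no change — irturit
  rule 5: no change — irturit
  ⇒ Uldil irturit
If borrowed from Kavik 'hirturid' after the early changes, it would undergo only the recent ones:
  rule 4 (unconditioned shift): no change (hirturid)
  rule 5 (final devoicing): hirturid → hirturit
  ⇒ as a loan: hirturit
Uldil 'hirturit' matches the loan outcome 'hirturit', not the inherited 'irturit' — it skipped the early Uldil changes, so it was borrowed from Kavik.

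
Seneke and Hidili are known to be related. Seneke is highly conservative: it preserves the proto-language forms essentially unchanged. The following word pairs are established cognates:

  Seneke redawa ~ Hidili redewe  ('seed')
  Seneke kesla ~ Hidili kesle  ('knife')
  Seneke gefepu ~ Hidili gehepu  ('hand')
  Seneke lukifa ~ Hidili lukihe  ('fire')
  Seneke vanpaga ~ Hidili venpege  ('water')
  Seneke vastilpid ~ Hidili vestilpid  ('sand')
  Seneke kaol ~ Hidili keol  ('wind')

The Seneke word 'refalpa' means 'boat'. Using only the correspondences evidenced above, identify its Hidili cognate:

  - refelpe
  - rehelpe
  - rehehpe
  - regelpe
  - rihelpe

lukifa ~ lukihe — Seneke f corresponds to Hidili h between vowels (before a back vowel).
redawa ~ redewe, vanpaga ~ venpege — Seneke a corresponds to Hidili e after a consonant, before a consonant other than r, m, n, p, b, f, v.
redawa ~ redewe, kesla ~ kesle — Seneke a corresponds to Hidili e word-finally.
Applying these to Seneke 'refalpa':
  refalpa → rehalpa   (f→h between vowels (before a back vowel))
  rehalpa → rehelpa   (a→e after a consonant, before a consonant other than r, m, n, p, b, f, v)
  rehelpa → rehelpe   (a→e word-finally)
So the Hidili cognate is 'rehelpe'.

rehelpe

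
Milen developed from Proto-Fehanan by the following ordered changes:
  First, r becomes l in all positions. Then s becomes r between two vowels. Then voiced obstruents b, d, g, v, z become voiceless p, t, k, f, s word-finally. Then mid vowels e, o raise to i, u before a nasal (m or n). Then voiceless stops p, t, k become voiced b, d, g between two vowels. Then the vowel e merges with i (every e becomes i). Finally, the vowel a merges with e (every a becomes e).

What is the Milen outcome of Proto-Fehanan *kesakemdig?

kiregimdik

Milen: *kesakemdig
  kesakemdig (rule 1 does not apply)
  kesakemdig → kerakemdig   [rhotacism]
  kerakemdig → kerakemdik   [final devoicing]
  kerakemdik → kerakimdik   [pre-nasal raising]
  kerakimdik → keragimdik   [intervocalic voicing]
  keragimdik → kiragimdik   [vowel merger]
  kiragimdik → kiregimdik   [vowel merger]
  giving Milen kiregimdik.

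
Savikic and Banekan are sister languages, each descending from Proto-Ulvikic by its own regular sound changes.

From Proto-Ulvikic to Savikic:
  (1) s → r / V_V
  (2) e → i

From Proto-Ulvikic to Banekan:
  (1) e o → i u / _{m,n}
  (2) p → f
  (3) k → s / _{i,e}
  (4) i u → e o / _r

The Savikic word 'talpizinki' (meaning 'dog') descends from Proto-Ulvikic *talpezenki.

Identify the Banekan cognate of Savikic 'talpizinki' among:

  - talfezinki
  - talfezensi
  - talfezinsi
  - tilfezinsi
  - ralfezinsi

talfezinsi

Banekan: start from *talpezenki.
  rule 1 (pre-nasal raising): talpezenki → talpezinki
  rule 2 (unconditioned shift): talpezinki → talfezinki
  rule 3 (palatalisation): talfezinki → talfezinsi
  rule 4: no change — talfezinsi
  ⇒ Banekan talfezinsi
The other candidates each miss or misapply at least one Banekan change.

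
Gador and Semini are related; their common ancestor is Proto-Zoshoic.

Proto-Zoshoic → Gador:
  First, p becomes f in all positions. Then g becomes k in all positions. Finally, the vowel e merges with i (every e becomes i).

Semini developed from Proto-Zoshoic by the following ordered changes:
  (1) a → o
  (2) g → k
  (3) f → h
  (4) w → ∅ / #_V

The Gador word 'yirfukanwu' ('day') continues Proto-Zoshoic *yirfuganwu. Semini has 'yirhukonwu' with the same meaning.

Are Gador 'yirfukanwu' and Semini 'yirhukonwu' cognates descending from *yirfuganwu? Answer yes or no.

Derive the expected Semini reflex of *yirfuganwu:
Semini: *yirfuganwu
  yirfuganwu → yirfugonwu   [vowel merger]
  yirfugonwu → yirfukonwu   [unconditioned shift]
  yirfukonwu → yirhukonwu   [unconditioned shift]
  yirhukonwu (rule 4 does not apply)
  giving Semini yirhukonwu.
Semini 'yirhukonwu' matches the regular reflex exactly, so the pair is cognate.

yes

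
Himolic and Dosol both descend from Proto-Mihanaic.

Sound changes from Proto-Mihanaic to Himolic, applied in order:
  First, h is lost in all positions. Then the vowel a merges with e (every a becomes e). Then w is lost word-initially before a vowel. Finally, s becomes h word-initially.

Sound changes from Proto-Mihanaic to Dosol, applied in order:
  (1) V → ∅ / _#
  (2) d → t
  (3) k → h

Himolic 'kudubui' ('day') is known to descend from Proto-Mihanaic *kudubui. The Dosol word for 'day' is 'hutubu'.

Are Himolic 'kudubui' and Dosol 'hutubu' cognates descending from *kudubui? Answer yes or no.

Derive the expected Dosol reflex of *kudubui:
Dosol: *kudubui > kudubu > kutubu > hutubu  (by apocope, unconditioned shift, unconditioned shift)
Dosol 'hutubu' matches the regular reflex exactly, so the pair is cognate.

yes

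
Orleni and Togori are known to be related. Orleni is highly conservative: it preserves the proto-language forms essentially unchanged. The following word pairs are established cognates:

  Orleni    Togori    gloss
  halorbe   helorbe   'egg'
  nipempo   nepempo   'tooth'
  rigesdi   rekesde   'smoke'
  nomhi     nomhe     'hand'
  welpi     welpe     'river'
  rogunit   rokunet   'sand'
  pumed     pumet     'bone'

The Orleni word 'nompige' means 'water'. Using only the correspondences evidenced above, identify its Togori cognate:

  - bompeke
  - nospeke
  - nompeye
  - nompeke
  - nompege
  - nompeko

nompeke

rigesdi ~ rekesde, rogunit ~ rokunet — Orleni i corresponds to Togori e after a consonant, before a consonant other than r, m, n, p, b, f, v.
rigesdi ~ rekesde — Orleni g corresponds to Togori k between vowels (before a front vowel).
Applying these to Orleni 'nompige':
  nompige → nompege   (i→e after a consonant, before a consonant other than r, m, n, p, b, f, v)
  nompege → nompeke   (g→k between vowels (before a front vowel))
So the Togori cognate is 'nompeke'.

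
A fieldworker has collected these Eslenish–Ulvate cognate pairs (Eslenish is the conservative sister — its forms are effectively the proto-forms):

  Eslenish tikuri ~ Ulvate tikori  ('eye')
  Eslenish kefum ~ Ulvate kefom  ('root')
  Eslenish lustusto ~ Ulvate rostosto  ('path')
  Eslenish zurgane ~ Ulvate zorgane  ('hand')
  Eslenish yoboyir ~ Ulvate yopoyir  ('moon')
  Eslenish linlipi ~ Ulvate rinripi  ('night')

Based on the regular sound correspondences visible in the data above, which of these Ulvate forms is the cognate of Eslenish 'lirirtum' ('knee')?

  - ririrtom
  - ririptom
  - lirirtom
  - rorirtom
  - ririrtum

ririrtom

linlipi ~ rinripi — Eslenish l corresponds to Ulvate r word-initially before a front vowel.
kefum ~ kefom — Eslenish u corresponds to Ulvate o after a consonant, before a nasal.
Applying these to Eslenish 'lirirtum':
  lirirtum → ririrtum   (l→r word-initially before a front vowel)
  ririrtum → ririrtom   (u→o after a consonant, before a nasal)
So the Ulvate cognate is 'ririrtom'.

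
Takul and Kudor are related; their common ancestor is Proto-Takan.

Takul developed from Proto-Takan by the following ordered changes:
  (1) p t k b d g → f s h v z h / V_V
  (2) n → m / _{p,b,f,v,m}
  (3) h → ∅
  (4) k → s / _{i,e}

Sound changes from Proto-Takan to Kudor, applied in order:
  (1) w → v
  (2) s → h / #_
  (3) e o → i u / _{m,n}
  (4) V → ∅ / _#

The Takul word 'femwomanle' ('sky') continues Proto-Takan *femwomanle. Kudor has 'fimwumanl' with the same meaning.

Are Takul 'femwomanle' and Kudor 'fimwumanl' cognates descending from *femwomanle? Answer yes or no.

no

Derive the expected Kudor reflex of *femwomanle:
Kudor: start from *femwomanle.
  rule 1 (unconditioned shift): femwomanle → femvomanle
  rule 2: no change — femvomanle
  rule 3 (pre-nasal raising): femvomanle → fimvumanle
  rule 4 (apocope): fimvumanle → fimvumanl
  ⇒ Kudor fimvumanl
The regular Kudor reflex would be 'fimvumanl', but the attested form is 'fimwumanl'. The correspondence is irregular, so they are not cognates (the Kudor form has a different source).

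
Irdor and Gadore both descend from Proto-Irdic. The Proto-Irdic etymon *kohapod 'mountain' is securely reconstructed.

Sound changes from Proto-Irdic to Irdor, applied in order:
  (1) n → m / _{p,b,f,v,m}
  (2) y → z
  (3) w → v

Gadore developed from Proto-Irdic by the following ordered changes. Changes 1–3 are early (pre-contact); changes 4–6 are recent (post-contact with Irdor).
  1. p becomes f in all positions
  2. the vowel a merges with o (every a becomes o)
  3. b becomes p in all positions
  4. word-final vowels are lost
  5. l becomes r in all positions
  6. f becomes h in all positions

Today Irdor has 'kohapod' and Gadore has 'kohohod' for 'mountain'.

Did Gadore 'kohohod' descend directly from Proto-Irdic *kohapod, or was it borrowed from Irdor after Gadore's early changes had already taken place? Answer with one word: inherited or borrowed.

inherited

If inherited, *kohapod would pass through all of Gadore's changes:
Gadore: *kohapod > kohafod > kohofod > kohohod  (by unconditioned shift, vowel merger, unconditioned shift)
If borrowed from Irdor 'kohapod' after the early changes, it would undergo only the recent ones:
  rule 4 (apocope): no change (kohapod)
  rule 5 (unconditioned shift): no change (kohapod)
  rule 6 (unconditioned shift): no change (kohapod)
  ⇒ as a loan: kohapod
Gadore 'kohohod' matches the inherited outcome exactly, so it is an inherited cognate, not a loan.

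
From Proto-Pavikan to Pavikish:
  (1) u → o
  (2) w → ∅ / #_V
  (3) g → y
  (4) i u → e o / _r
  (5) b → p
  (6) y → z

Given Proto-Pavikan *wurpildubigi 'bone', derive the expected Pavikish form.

Pavikish: *wurpildubigi > worpildobigi > orpildobigi > orpildobiyi > orpildopiyi > orpildopizi  (by vowel merger, glide loss, unconditioned shift, unconditioned shift, unconditioned shift)

orpildopizi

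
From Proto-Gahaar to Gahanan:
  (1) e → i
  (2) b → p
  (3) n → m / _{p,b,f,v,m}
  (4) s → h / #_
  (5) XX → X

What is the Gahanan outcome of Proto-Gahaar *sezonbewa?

hizompiwa

Gahanan: *sezonbewa
  sezonbewa → sizonbiwa   [vowel merger]
  sizonbiwa → sizonpiwa   [unconditioned shift]
  sizonpiwa → sizompiwa   [nasal place assimilation]
  sizompiwa → hizompiwa   [debuccalisation]
  hizompiwa (rule 5 does not apply)
  giving Gahanan hizompiwa.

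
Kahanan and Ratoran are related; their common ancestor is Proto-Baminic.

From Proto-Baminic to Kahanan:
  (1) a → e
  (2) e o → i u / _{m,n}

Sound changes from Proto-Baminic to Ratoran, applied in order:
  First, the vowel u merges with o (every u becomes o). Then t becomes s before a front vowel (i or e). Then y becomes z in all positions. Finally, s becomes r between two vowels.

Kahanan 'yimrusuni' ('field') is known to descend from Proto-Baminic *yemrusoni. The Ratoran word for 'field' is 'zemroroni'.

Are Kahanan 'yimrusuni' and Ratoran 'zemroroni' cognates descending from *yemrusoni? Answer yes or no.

Derive the expected Ratoran reflex of *yemrusoni:
Ratoran: start from *yemrusoni.
  rule 1 (vowel merger): yemrusoni → yemrosoni
  rule 2: no change — yemrosoni
  rule 3 (unconditioned shift): yemrosoni → zemrosoni
  rule 4 (rhotacism): zemrosoni → zemroroni
  ⇒ Ratoran zemroroni
Ratoran 'zemroroni' matches the regular reflex exactly, so the pair is cognate.

yes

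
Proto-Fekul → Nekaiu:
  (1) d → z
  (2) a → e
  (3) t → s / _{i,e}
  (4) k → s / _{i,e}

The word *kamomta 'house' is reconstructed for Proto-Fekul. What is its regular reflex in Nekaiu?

Nekaiu: *kamomta
  kamomta (rule 1 does not apply)
  kamomta → kemomte   [vowel merger]
  kemomte → kemomse   [palatalisation]
  kemomse → semomse   [palatalisation]
  giving Nekaiu semomse.

semomse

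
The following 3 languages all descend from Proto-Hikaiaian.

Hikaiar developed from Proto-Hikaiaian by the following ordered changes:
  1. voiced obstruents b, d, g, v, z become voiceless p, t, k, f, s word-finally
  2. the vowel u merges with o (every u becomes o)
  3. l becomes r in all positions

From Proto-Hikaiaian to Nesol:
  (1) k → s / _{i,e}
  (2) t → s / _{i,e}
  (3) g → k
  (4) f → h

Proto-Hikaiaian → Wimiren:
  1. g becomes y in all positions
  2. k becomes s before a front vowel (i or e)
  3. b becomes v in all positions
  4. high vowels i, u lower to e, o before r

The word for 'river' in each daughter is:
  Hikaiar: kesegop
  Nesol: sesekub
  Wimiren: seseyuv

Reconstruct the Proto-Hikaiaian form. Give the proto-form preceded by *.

*kesegub

Position 6: Hikaiar has o, Nesol has u, Wimiren has u. Nesol preserves u here (none of its changes turn any other segment into u), so the proto-segment is *u.
Position 7: Hikaiar has p, Nesol has b, Wimiren has v. Nesol preserves b here (none of its changes turn any other segment into b), so the proto-segment is *b.
Position 1: Hikaiar has k, Nesol has s, Wimiren has s. Taking the neighbouring segments as reconstructed: Hikaiar k can only go back to *k; Nesol s could go back to *t or *k or *s; Wimiren s could go back to *k or *s — the one source consistent with every daughter is *k.
Continuing position by position gives *kesegub; check it forward:
Hikaiar: *kesegub > kesegup > kesegop  (by final devoicing, vowel merger)
Nesol: *kesegub > sesegub > sesekub  (by palatalisation, unconditioned shift)
Wimiren: *kesegub > keseyub > seseyub > seseyuv  (by unconditioned shift, palatalisation, unconditioned shift)
*kesegub is the unique common source.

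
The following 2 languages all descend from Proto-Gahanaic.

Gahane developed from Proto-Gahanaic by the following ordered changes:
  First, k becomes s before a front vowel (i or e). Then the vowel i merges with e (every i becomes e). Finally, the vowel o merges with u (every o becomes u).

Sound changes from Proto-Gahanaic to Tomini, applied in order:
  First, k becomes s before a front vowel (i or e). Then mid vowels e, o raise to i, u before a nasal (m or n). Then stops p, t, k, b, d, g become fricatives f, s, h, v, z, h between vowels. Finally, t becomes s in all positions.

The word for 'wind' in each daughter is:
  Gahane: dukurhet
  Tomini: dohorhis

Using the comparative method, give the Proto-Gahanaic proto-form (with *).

*dokorhit

Position 8: Gahane has t, Tomini has s. Gahane preserves t here (none of its changes turn any other segment into t), so the proto-segment is *t.
Position 2: Gahane has u, Tomini has o. Tomini preserves o here (none of its changes turn any other segment into o), so the proto-segment is *o.
Position 3: Gahane has k, Tomini has h. Gahane preserves k here (none of its changes turn any other segment into k), so the proto-segment is *k.
Continuing position by position gives *dokorhit; check it forward:
Gahane: *dokorhit
  dokorhit (rule 1 does not apply)
  dokorhit → dokorhet   [vowel merger]
  dokorhet → dukurhet   [vowel merger]
  giving Gahane dukurhet.
Tomini: *dokorhit
  dokorhit (rule 1 does not apply)
  dokorhit (rule 2 does not apply)
  dokorhit → dohorhit   [intervocalic lenition]
  dohorhit → dohorhis   [unconditioned shift]
  giving Tomini dohorhis.
*dokorhit is the unique common source.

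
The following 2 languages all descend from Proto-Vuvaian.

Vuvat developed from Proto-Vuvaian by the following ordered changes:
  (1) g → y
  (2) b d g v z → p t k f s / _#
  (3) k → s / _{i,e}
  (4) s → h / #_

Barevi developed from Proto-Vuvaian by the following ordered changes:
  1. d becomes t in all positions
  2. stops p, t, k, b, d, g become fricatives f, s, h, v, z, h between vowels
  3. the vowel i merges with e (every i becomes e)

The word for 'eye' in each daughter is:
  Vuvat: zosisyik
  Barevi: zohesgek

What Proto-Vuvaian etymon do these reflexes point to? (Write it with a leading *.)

Position 3: Vuvat has s, Barevi has h. Taking the neighbouring segments as reconstructed: Vuvat s could go back to *k or *s; Barevi h could go back to *k or *g or *h — the one source consistent with every daughter is *k.
Position 7: Vuvat has i, Barevi has e. Vuvat preserves i here (none of its changes turn any other segment into i), so the proto-segment is *i.
Verify the candidate proto-form against each daughter:
Vuvat: *zokisgik
  zokisgik → zokisyik   [unconditioned shift]
  zokisyik (rule 2 does not apply)
  zokisyik → zosisyik   [palatalisation]
  zosisyik (rule 4 does not apply)
  giving Vuvat zosisyik.
Barevi: *zokisgik > zohisgik > zohesgek  (by intervocalic lenition, vowel merger)
No other proto-form is consistent with every reflex, so the reconstruction is *zokisgik.

*zokisgik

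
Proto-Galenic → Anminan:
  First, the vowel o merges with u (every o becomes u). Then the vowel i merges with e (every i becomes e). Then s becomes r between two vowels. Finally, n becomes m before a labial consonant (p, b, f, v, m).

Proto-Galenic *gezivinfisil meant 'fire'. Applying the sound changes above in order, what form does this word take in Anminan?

Anminan: *gezivinfisil
  gezivinfisil (rule 1 does not apply)
  gezivinfisil → gezevenfesel   [vowel merger]
  gezevenfesel → gezevenferel   [rhotacism]
  gezevenferel → gezevemferel   [nasal place assimilation]
  giving Anminan gezevemferel.

gezevemferel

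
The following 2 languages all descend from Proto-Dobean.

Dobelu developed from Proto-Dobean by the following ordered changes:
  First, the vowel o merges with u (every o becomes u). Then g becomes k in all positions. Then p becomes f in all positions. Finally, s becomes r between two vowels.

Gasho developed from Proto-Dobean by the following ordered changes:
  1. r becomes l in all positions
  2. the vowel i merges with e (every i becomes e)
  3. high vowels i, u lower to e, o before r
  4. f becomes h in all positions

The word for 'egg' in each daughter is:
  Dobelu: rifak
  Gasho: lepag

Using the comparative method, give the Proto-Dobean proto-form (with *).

*ripag

Position 3: Dobelu has f, Gasho has p. Gasho preserves p here (none of its changes turn any other segment into p), so the proto-segment is *p.
Position 5: Dobelu has k, Gasho has g. Gasho preserves g here (none of its changes turn any other segment into g), so the proto-segment is *g.
Verify the candidate proto-form against each daughter:
Dobelu: start from *ripag.
  rule 1: no change — ripag
  rule 2 (unconditioned shift): ripag → ripak
  rule 3 (unconditioned shift): ripak → rifak
  rule 4: no change — rifak
  ⇒ Dobelu rifak
Gasho: *ripag
  ripag → lipag   [unconditioned shift]
  lipag → lepag   [vowel merger]
  lepag (rule 3 does not apply)
  lepag (rule 4 does not apply)
  giving Gasho lepag.
Only *ripag yields all of Dobelu rifak, Gasho lepag.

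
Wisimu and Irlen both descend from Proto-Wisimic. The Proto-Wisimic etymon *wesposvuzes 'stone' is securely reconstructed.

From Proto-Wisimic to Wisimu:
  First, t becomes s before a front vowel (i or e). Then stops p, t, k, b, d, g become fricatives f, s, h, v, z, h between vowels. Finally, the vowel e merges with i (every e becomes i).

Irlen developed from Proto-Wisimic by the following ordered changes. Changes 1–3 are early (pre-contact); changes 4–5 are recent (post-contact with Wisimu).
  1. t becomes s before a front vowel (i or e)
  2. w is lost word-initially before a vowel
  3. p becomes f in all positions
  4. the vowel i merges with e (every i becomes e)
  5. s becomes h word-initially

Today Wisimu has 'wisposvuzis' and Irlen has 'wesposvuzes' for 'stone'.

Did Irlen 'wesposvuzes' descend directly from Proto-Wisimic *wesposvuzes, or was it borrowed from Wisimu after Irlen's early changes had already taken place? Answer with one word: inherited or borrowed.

borrowed

If inherited, *wesposvuzes would pass through all of Irlen's changes:
Irlen: *wesposvuzes > esposvuzes > esfosvuzes  (by glide loss, unconditioned shift)
If borrowed from Wisimu 'wisposvuzis' after the early changes, it would undergo only the recent ones:
  rule 4 (vowel merger): wisposvuzis → wesposvuzes
  rule 5 (debuccalisation): no change (wesposvuzes)
  ⇒ as a loan: wesposvuzes
Irlen 'wesposvuzes' matches the loan outcome 'wesposvuzes', not the inherited 'esfosvuzes' — it skipped the early Irlen changes, so it was borrowed from Wisimu.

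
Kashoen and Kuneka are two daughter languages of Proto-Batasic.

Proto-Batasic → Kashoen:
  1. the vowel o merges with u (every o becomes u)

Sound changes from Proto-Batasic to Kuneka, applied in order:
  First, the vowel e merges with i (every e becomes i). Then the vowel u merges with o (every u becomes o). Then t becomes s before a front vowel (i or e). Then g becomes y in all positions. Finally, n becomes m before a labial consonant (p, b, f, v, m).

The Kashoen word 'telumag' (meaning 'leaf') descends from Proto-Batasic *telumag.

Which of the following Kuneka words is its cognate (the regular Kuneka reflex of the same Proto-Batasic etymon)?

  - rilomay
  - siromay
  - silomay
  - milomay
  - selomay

silomay

Kuneka: *telumag > tilumag > tilomag > silomag > silomay  (by vowel merger, vowel merger, palatalisation, unconditioned shift)
Only 'silomay' matches the regular Kuneka development of *telumag.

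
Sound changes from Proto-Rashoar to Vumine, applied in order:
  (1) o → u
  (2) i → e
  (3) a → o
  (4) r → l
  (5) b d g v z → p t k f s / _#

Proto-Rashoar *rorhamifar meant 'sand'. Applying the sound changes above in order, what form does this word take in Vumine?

Vumine: *rorhamifar > rurhamifar > rurhamefar > rurhomefor > lulhomefol  (by vowel merger, vowel merger, vowel merger, unconditioned shift)

lulhomefol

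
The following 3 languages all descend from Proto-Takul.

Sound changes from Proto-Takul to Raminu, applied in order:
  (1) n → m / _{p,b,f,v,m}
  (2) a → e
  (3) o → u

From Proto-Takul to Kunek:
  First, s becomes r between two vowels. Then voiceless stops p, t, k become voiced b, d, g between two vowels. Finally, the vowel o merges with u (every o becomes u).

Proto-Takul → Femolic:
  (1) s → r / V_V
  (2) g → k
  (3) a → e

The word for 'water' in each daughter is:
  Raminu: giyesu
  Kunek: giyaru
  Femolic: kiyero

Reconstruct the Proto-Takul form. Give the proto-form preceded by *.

*giyaso

Position 5: Raminu has s, Kunek has r, Femolic has r. Raminu preserves s here (none of its changes turn any other segment into s), so the proto-segment is *s.
Position 4: Raminu has e, Kunek has a, Femolic has e. Kunek preserves a here (none of its changes turn any other segment into a), so the proto-segment is *a.
Continuing position by position gives *giyaso; check it forward:
Raminu: *giyaso
  giyaso (rule 1 does not apply)
  giyaso → giyeso   [vowel merger]
  giyeso → giyesu   [vowel merger]
  giving Raminu giyesu.
Kunek: *giyaso
  giyaso → giyaro   [rhotacism]
  giyaro (rule 2 does not apply)
  giyaro → giyaru   [vowel merger]
  giving Kunek giyaru.
Femolic: *giyaso
  giyaso → giyaro   [rhotacism]
  giyaro → kiyaro   [unconditioned shift]
  kiyaro → kiyero   [vowel merger]
  giving Femolic kiyero.
Only *giyaso yields all of Raminu giyesu, Kunek giyaru, Femolic kiyero.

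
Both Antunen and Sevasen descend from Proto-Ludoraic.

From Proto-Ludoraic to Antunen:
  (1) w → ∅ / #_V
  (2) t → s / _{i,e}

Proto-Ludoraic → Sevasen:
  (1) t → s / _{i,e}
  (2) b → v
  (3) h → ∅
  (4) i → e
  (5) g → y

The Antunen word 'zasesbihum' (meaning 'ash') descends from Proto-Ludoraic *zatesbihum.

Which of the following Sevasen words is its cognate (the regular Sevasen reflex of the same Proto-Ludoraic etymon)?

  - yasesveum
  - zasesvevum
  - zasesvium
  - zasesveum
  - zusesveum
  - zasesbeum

Sevasen: start from *zatesbihum.
  rule 1 (palatalisation): zatesbihum → zasesbihum
  rule 2 (unconditioned shift): zasesbihum → zasesvihum
  rule 3 (h-loss): zasesvihum → zasesvium
  rule 4 (vowel merger): zasesvium → zasesveum
  rule 5: no change — zasesveum
  ⇒ Sevasen zasesveum
Only 'zasesveum' matches the regular Sevasen development of *zatesbihum.

zasesveum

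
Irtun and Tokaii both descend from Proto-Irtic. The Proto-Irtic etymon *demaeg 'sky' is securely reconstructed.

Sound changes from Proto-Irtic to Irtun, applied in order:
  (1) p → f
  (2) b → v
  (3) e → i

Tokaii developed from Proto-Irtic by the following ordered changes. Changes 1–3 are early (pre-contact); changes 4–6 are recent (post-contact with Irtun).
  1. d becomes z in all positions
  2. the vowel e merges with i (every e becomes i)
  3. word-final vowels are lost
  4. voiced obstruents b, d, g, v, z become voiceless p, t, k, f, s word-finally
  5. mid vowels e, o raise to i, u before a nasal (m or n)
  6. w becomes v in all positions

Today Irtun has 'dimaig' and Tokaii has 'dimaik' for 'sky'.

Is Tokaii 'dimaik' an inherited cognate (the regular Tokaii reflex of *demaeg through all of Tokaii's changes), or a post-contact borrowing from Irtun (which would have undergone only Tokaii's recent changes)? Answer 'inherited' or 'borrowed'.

borrowed

If inherited, *demaeg would pass through all of Tokaii's changes:
Tokaii: *demaeg > zemaeg > zimaig > zimaik  (by unconditioned shift, vowel merger, final devoicing)
If borrowed from Irtun 'dimaig' after the early changes, it would undergo only the recent ones:
  rule 4 (final devoicing): dimaig → dimaik
  rule 5 (pre-nasal raising): no change (dimaik)
  rule 6 (unconditioned shift): no change (dimaik)
  ⇒ as a loan: dimaik
Tokaii 'dimaik' matches the loan outcome 'dimaik', not the inherited 'zimaik' — it skipped the early Tokaii changes, so it was borrowed from Irtun.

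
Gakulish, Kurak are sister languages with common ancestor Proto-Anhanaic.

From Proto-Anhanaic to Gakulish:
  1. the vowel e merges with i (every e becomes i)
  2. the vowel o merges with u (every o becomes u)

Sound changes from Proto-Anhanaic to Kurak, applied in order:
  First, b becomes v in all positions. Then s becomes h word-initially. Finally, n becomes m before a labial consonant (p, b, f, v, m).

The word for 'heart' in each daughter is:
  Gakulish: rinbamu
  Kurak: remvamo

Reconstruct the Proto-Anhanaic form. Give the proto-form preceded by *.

Position 4: Gakulish has b, Kurak has v. Gakulish preserves b here (none of its changes turn any other segment into b), so the proto-segment is *b.
Position 3: Gakulish has n, Kurak has m. Gakulish preserves n here (none of its changes turn any other segment into n), so the proto-segment is *n.
Verify the candidate proto-form against each daughter:
Gakulish: *renbamo > rinbamo > rinbamu  (by vowel merger, vowel merger)
Kurak: start from *renbamo.
  rule 1 (unconditioned shift): renbamo → renvamo
  rule 2: no change — renvamo
  rule 3 (nasal place assimilation): renvamo → remvamo
  ⇒ Kurak remvamo
*renbamo is the unique common source.

*renbamo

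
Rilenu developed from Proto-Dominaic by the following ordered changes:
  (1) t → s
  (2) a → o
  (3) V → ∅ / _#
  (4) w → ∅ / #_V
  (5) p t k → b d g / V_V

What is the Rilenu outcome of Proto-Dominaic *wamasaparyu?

Rilenu: start from *wamasaparyu.
  rule 1: no change — wamasaparyu
  rule 2 (vowel merger): wamasaparyu → womosoporyu
  rule 3 (apocope): womosoporyu → womosopory
  rule 4 (glide loss): womosopory → omosopory
  rule 5 (intervocalic voicing): omosopory → omosobory
  ⇒ Rilenu omosobory

omosobory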